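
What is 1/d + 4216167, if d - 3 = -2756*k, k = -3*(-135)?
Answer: 4705988633558/1116177 ≈ 4.2162e+6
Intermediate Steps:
k = 405
d = -1116177 (d = 3 - 2756*405 = 3 - 1116180 = -1116177)
1/d + 4216167 = 1/(-1116177) + 4216167 = -1/1116177 + 4216167 = 4705988633558/1116177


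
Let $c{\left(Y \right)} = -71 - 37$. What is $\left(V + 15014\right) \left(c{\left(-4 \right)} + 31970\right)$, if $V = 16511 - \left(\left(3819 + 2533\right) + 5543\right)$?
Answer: $625451060$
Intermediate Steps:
$c{\left(Y \right)} = -108$
$V = 4616$ ($V = 16511 - \left(6352 + 5543\right) = 16511 - 11895 = 4616$)
$\left(V + 15014\right) \left(c{\left(-4 \right)} + 31970\right) = \left(4616 + 15014\right) \left(-108 + 31970\right) = 19630 \cdot 31862 = 625451060$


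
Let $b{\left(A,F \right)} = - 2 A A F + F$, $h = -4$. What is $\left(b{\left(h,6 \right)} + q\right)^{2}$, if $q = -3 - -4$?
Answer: $34225$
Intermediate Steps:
$b{\left(A,F \right)} = F - 2 F A^{2}$ ($b{\left(A,F \right)} = - 2 A^{2} F + F = - 2 F A^{2} + F = F - 2 F A^{2}$)
$q = 1$ ($q = -3 + 4 = 1$)
$\left(b{\left(h,6 \right)} + q\right)^{2} = \left(6 \left(1 - 2 \left(-4\right)^{2}\right) + 1\right)^{2} = \left(6 \left(1 - 32\right) + 1\right)^{2} = \left(6 \left(-31\right) + 1\right)^{2} = \left(-186 + 1\right)^{2} = \left(-185\right)^{2} = 34225$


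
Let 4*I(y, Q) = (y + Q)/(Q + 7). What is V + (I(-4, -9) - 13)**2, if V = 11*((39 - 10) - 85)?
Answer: -31143/64 ≈ -486.61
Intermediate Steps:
I(y, Q) = (Q + y)/(4*(7 + Q)) (I(y, Q) = ((y + Q)/(Q + 7))/4 = ((Q + y)/(7 + Q))/4 = (Q + y)/(4*(7 + Q)))
V = -616 (V = 11*(29 - 85) = 11*(-56) = -616)
V + (I(-4, -9) - 13)**2 = -616 + ((-9 - 4)/(4*(7 - 9)) - 13)**2 = -616 + ((1/4)*(-13)/(-2) - 13)**2 = -616 + ((1/4)*(-1/2)*(-13) - 13)**2 = -616 + (13/8 - 13)**2 = -616 + (-91/8)**2 = -616 + 8281/64 = -31143/64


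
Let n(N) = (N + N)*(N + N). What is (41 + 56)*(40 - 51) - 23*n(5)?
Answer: -3367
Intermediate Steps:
n(N) = 4*N² (n(N) = (2*N)*(2*N) = 4*N²)
(41 + 56)*(40 - 51) - 23*n(5) = (41 + 56)*(40 - 51) - 92*5² = 97*(-11) - 92*25 = -1067 - 23*100 = -1067 - 2300 = -3367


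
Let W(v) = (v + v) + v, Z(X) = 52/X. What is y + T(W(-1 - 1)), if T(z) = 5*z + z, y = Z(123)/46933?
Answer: -207819272/5772759 ≈ -36.000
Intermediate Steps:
W(v) = 3*v (W(v) = 2*v + v = 3*v)
y = 52/5772759 (y = (52/123)/46933 = (52*(1/123))*(1/46933) = (52/123)*(1/46933) = 52/5772759 ≈ 9.0078e-6)
T(z) = 6*z
y + T(W(-1 - 1)) = 52/5772759 + 6*(3*(-1 - 1)) = 52/5772759 + 6*(3*(-2)) = 52/5772759 + 6*(-6) = 52/5772759 - 36 = -207819272/5772759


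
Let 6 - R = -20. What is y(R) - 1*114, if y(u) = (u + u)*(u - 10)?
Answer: 718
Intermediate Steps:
R = 26 (R = 6 - 1*(-20) = 6 + 20 = 26)
y(u) = 2*u*(-10 + u) (y(u) = (2*u)*(-10 + u) = 2*u*(-10 + u))
y(R) - 1*114 = 2*26*(-10 + 26) - 1*114 = 2*26*16 - 114 = 832 - 114 = 718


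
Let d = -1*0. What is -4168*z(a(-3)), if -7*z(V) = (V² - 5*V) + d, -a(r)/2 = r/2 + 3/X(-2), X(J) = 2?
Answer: 0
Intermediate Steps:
d = 0
a(r) = -3 - r (a(r) = -2*(r/2 + 3/2) = -2*(3/2 + r/2) = -3 - r)
z(V) = -V²/7 + 5*V/7 (z(V) = -((V² - 5*V) + 0)/7 = -(V² - 5*V)/7 = -V²/7 + 5*V/7)
-4168*z(a(-3)) = -4168*(-3 - 1*(-3))*(5 - (-3 - 1*(-3)))/7 = -4168*(-3 + 3)*(5 - (-3 + 3))/7 = -4168*0*(5 - 1*0)/7 = -4168*0*(5 + 0)/7 = -4168*0*5/7 = -4168*0 = 0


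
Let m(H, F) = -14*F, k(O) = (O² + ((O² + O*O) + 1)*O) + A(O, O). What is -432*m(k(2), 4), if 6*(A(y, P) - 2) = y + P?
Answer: 24192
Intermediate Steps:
A(y, P) = 2 + P/6 + y/6 (A(y, P) = 2 + (y + P)/6 = 2 + (P + y)/6 = 2 + (P/6 + y/6) = 2 + P/6 + y/6)
k(O) = 2 + O² + O/3 + O*(1 + 2*O²) (k(O) = (O² + ((O² + O*O) + 1)*O) + (2 + O/6 + O/6) = (O² + ((O² + O²) + 1)*O) + (2 + O/3) = (O² + (2*O² + 1)*O) + (2 + O/3) = (O² + (1 + 2*O²)*O) + (2 + O/3) = (O² + O*(1 + 2*O²)) + (2 + O/3) = 2 + O² + O/3 + O*(1 + 2*O²))
-432*m(k(2), 4) = -(-6048)*4 = -432*(-56) = 24192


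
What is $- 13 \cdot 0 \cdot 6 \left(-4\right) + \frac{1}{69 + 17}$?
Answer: $\frac{1}{86} \approx 0.011628$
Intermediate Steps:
$- 13 \cdot 0 \cdot 6 \left(-4\right) + \frac{1}{69 + 17} = - 13 \cdot 0 \left(-4\right) + \frac{1}{86} = \left(-13\right) 0 + \frac{1}{86} = 0 + \frac{1}{86} = \frac{1}{86}$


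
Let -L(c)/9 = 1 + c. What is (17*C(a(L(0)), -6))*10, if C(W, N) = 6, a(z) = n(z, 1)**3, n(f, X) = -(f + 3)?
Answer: 1020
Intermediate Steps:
n(f, X) = -3 - f (n(f, X) = -(3 + f) = -3 - f)
L(c) = -9 - 9*c (L(c) = -9*(1 + c) = -9 - 9*c)
a(z) = (-3 - z)**3
(17*C(a(L(0)), -6))*10 = (17*6)*10 = 102*10 = 1020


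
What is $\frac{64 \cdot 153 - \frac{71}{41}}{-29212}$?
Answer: $- \frac{401401}{1197692} \approx -0.33515$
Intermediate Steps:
$\frac{64 \cdot 153 - \frac{71}{41}}{-29212} = \left(9792 - \frac{71}{41}\right) \left(- \frac{1}{29212}\right) = \frac{401401}{41} \left(- \frac{1}{29212}\right) = - \frac{401401}{1197692}$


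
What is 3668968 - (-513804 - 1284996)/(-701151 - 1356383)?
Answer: 3774512303056/1028767 ≈ 3.6690e+6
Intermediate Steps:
3668968 - (-513804 - 1284996)/(-701151 - 1356383) = 3668968 - (-1798800)/(-2057534) = 3668968 - (-1798800)*(-1)/2057534 = 3668968 - 1*899400/1028767 = 3668968 - 899400/1028767 = 3774512303056/1028767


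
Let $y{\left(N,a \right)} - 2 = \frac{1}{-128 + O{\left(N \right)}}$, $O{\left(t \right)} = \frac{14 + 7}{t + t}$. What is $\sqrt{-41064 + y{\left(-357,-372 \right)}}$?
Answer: $\frac{2 i \sqrt{194516982690}}{4353} \approx 202.64 i$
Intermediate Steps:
$O{\left(t \right)} = \frac{21}{2 t}$
$y{\left(N,a \right)} = 2 + \frac{1}{-128 + \frac{21}{2 N}}$
$\sqrt{-41064 + y{\left(-357,-372 \right)}} = \sqrt{-41064 + \frac{6 \left(-7 + 85 \left(-357\right)\right)}{-21 + 256 \left(-357\right)}} = \sqrt{-41064 + \frac{6 \left(-7 - 30345\right)}{-21 - 91392}} = \sqrt{-41064 + 6 \frac{1}{-91413} \left(-30352\right)} = \sqrt{-41064 + 6 \left(- \frac{1}{91413}\right) \left(-30352\right)} = \sqrt{-41064 + \frac{8672}{4353}} = \sqrt{- \frac{178742920}{4353}} = \frac{2 i \sqrt{194516982690}}{4353}$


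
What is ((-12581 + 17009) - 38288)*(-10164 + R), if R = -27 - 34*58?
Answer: 411839180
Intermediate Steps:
R = -1999 (R = -27 - 1972 = -1999)
((-12581 + 17009) - 38288)*(-10164 + R) = ((-12581 + 17009) - 38288)*(-10164 - 1999) = (4428 - 38288)*(-12163) = -33860*(-12163) = 411839180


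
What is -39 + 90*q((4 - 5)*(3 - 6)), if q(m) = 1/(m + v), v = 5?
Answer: -111/4 ≈ -27.750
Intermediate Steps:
q(m) = 1/(5 + m) (q(m) = 1/(m + 5) = 1/(5 + m))
-39 + 90*q((4 - 5)*(3 - 6)) = -39 + 90/(5 + (4 - 5)*(3 - 6)) = -39 + 90/(5 - 1*(-3)) = -39 + 90/(5 + 3) = -39 + 90/8 = -39 + 90*(⅛) = -39 + 45/4 = -111/4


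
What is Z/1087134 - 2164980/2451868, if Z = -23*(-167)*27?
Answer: -174945624387/222125755526 ≈ -0.78760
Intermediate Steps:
Z = 103707 (Z = 3841*27 = 103707)
Z/1087134 - 2164980/2451868 = 103707/1087134 - 2164980/2451868 = 103707*(1/1087134) - 2164980*1/2451868 = 34569/362378 - 541245/612967 = -174945624387/222125755526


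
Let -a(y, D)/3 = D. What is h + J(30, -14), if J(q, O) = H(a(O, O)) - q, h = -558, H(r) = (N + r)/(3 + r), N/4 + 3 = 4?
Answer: -26414/45 ≈ -586.98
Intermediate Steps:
N = 4 (N = -12 + 4*4 = -12 + 16 = 4)
a(y, D) = -3*D
H(r) = (4 + r)/(3 + r)
J(q, O) = -q + (4 - 3*O)/(3 - 3*O) (J(q, O) = (4 - 3*O)/(3 - 3*O) - q = -q + (4 - 3*O)/(3 - 3*O))
h + J(30, -14) = -558 + (-4/3 - 14 - 1*30*(-1 - 14))/(-1 - 14) = -558 + (-4/3 - 14 - 1*30*(-15))/(-15) = -558 - (-4/3 - 14 + 450)/15 = -558 - 1/15*1304/3 = -558 - 1304/45 = -26414/45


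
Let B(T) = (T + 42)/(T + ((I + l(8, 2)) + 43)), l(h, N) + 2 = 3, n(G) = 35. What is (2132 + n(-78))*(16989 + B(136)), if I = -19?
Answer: 5927626969/161 ≈ 3.6818e+7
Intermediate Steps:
l(h, N) = 1 (l(h, N) = -2 + 3 = 1)
B(T) = (42 + T)/(25 + T) (B(T) = (T + 42)/(T + ((-19 + 1) + 43)) = (42 + T)/(T + (-18 + 43)) = (42 + T)/(T + 25) = (42 + T)/(25 + T))
(2132 + n(-78))*(16989 + B(136)) = (2132 + 35)*(16989 + (42 + 136)/(25 + 136)) = 2167*(16989 + 178/161) = 2167*(2735407/161) = 5927626969/161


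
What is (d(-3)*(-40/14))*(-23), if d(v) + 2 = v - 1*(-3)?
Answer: -920/7 ≈ -131.43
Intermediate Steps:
d(v) = 1 + v (d(v) = -2 + (v - 1*(-3)) = -2 + (v + 3) = -2 + (3 + v) = 1 + v)
(d(-3)*(-40/14))*(-23) = ((1 - 3)*(-40/14))*(-23) = -(-80)/14*(-23) = -2*(-20/7)*(-23) = (40/7)*(-23) = -920/7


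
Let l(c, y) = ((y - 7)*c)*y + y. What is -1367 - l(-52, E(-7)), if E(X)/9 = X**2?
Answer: 9950680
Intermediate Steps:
E(X) = 9*X**2
l(c, y) = y + c*y*(-7 + y) (l(c, y) = ((-7 + y)*c)*y + y = (c*(-7 + y))*y + y = c*y*(-7 + y) + y = y + c*y*(-7 + y))
-1367 - l(-52, E(-7)) = -1367 - 9*(-7)**2*(1 - 7*(-52) - 468*(-7)**2) = -1367 - 9*49*(1 + 364 - 468*49) = -1367 - 441*(1 + 364 - 52*441) = -1367 - 441*(1 + 364 - 22932) = -1367 - 441*(-22567) = -1367 - 1*(-9952047) = -1367 + 9952047 = 9950680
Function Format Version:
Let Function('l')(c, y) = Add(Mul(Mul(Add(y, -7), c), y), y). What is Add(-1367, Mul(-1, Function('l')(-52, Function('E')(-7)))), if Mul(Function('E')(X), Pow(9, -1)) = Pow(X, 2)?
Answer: 9950680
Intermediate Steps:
Function('E')(X) = Mul(9, Pow(X, 2))
Function('l')(c, y) = Add(y, Mul(c, y, Add(-7, y))) (Function('l')(c, y) = Add(Mul(Mul(Add(-7, y), c), y), y) = Add(Mul(Mul(c, Add(-7, y)), y), y) = Add(Mul(c, y, Add(-7, y)), y) = Add(y, Mul(c, y, Add(-7, y))))
Add(-1367, Mul(-1, Function('l')(-52, Function('E')(-7)))) = Add(-1367, Mul(-1, Mul(Mul(9, Pow(-7, 2)), Add(1, Mul(-7, -52), Mul(-52, Mul(9, Pow(-7, 2))))))) = Add(-1367, Mul(-1, Mul(Mul(9, 49), Add(1, 364, Mul(-52, Mul(9, 49)))))) = Add(-1367, Mul(-1, Mul(441, Add(1, 364, Mul(-52, 441))))) = Add(-1367, Mul(-1, Mul(441, Add(1, 364, -22932)))) = Add(-1367, Mul(-1, Mul(441, -22567))) = Add(-1367, Mul(-1, -9952047)) = Add(-1367, 9952047) = 9950680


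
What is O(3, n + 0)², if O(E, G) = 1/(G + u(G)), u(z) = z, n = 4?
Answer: 1/64 ≈ 0.015625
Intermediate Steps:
O(E, G) = 1/(2*G) (O(E, G) = 1/(G + G) = 1/(2*G))
O(3, n + 0)² = (1/(2*(4 + 0)))² = ((½)/4)² = ((½)*(¼))² = (⅛)² = 1/64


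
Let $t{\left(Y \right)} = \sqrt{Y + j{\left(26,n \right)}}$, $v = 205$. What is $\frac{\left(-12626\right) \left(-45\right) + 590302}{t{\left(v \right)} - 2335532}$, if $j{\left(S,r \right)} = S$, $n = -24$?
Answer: $- \frac{2705648427104}{5454709722793} - \frac{1158472 \sqrt{231}}{5454709722793} \approx -0.49602$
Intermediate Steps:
$t{\left(Y \right)} = \sqrt{26 + Y}$ ($t{\left(Y \right)} = \sqrt{Y + 26} = \sqrt{26 + Y}$)
$\frac{\left(-12626\right) \left(-45\right) + 590302}{t{\left(v \right)} - 2335532} = \frac{\left(-12626\right) \left(-45\right) + 590302}{\sqrt{26 + 205} - 2335532} = \frac{568170 + 590302}{\sqrt{231} - 2335532} = \frac{1158472}{-2335532 + \sqrt{231}}$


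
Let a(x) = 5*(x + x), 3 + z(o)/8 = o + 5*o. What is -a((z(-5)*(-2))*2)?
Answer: -10560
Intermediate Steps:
z(o) = -24 + 48*o (z(o) = -24 + 8*(o + 5*o) = -24 + 8*(6*o) = -24 + 48*o)
a(x) = 10*x (a(x) = 5*(2*x) = 10*x)
-a((z(-5)*(-2))*2) = -10*((-24 + 48*(-5))*(-2))*2 = -10*((-24 - 240)*(-2))*2 = -10*-264*(-2)*2 = -10*528*2 = -10*1056 = -1*10560 = -10560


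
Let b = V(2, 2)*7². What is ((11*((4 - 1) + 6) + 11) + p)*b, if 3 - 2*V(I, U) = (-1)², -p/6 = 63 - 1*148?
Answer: 30380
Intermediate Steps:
p = 510 (p = -6*(63 - 1*148) = -6*(63 - 148) = -6*(-85) = 510)
V(I, U) = 1 (V(I, U) = 3/2 - ½*(-1)² = 3/2 - ½*1 = 3/2 - ½ = 1)
b = 49 (b = 1*7² = 1*49 = 49)
((11*((4 - 1) + 6) + 11) + p)*b = ((11*((4 - 1) + 6) + 11) + 510)*49 = ((11*(3 + 6) + 11) + 510)*49 = ((11*9 + 11) + 510)*49 = ((99 + 11) + 510)*49 = (110 + 510)*49 = 620*49 = 30380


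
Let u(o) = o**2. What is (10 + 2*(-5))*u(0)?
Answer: 0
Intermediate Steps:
(10 + 2*(-5))*u(0) = (10 + 2*(-5))*0**2 = (10 - 10)*0 = 0*0 = 0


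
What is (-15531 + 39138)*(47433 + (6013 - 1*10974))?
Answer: 1002636504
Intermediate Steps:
(-15531 + 39138)*(47433 + (6013 - 1*10974)) = 23607*(47433 + (6013 - 10974)) = 23607*(47433 - 4961) = 23607*42472 = 1002636504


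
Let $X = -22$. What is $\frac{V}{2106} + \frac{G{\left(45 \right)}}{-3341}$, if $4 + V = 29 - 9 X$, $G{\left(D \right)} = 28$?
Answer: $\frac{52775}{541242} \approx 0.097507$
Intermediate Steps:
$V = 223$ ($V = -4 + \left(29 - -198\right) = -4 + \left(29 + 198\right) = -4 + 227 = 223$)
$\frac{V}{2106} + \frac{G{\left(45 \right)}}{-3341} = \frac{223}{2106} + \frac{28}{-3341} = 223 \cdot \frac{1}{2106} + 28 \left(- \frac{1}{3341}\right) = \frac{223}{2106} - \frac{28}{3341} = \frac{52775}{541242}$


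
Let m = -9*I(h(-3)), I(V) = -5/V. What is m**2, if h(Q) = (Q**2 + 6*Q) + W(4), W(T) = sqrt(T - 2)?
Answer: 2025/(9 - sqrt(2))**2 ≈ 35.190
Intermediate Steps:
W(T) = sqrt(-2 + T)
h(Q) = sqrt(2) + Q**2 + 6*Q (h(Q) = (Q**2 + 6*Q) + sqrt(-2 + 4) = (Q**2 + 6*Q) + sqrt(2) = sqrt(2) + Q**2 + 6*Q)
m = 45/(-9 + sqrt(2)) (m = -(-45)/(sqrt(2) + (-3)**2 + 6*(-3)) = -(-45)/(sqrt(2) + 9 - 18) = -(-45)/(-9 + sqrt(2)) = 45/(-9 + sqrt(2)) ≈ -5.9321)
m**2 = (-405/79 - 45*sqrt(2)/79)**2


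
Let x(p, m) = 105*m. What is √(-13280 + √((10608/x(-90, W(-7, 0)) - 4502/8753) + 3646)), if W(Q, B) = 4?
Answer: √(-1246372966412000 + 612710*√86127910367065)/306355 ≈ 114.98*I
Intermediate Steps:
√(-13280 + √((10608/x(-90, W(-7, 0)) - 4502/8753) + 3646)) = √(-13280 + √((10608/((105*4)) - 4502/8753) + 3646)) = √(-13280 + √((10608/420 - 4502*1/8753) + 3646)) = √(-13280 + √((10608*(1/420) - 4502/8753) + 3646)) = √(-13280 + √((884/35 - 4502/8753) + 3646)) = √(-13280 + √(7580082/306355 + 3646)) = √(-13280 + √(1124550412/306355)) = √(-13280 + 2*√86127910367065/306355)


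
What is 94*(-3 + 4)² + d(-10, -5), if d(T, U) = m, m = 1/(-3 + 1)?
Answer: 187/2 ≈ 93.500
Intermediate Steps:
m = -½ (m = 1/(-2) = -½ ≈ -0.50000)
d(T, U) = -½
94*(-3 + 4)² + d(-10, -5) = 94*(-3 + 4)² - ½ = 94*1² - ½ = 94*1 - ½ = 94 - ½ = 187/2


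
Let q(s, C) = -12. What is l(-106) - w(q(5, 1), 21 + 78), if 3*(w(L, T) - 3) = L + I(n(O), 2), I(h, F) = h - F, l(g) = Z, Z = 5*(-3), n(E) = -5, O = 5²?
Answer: -35/3 ≈ -11.667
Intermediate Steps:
O = 25
Z = -15
l(g) = -15
w(L, T) = ⅔ + L/3 (w(L, T) = 3 + (L + (-5 - 1*2))/3 = 3 + (L + (-5 - 2))/3 = 3 + (L - 7)/3 = 3 + (-7 + L)/3 = 3 + (-7/3 + L/3) = ⅔ + L/3)
l(-106) - w(q(5, 1), 21 + 78) = -15 - (⅔ + (⅓)*(-12)) = -15 - (⅔ - 4) = -15 - 1*(-10/3) = -15 + 10/3 = -35/3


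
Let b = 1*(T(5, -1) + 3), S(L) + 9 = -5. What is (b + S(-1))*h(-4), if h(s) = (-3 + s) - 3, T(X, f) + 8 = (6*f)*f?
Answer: 130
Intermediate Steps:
S(L) = -14 (S(L) = -9 - 5 = -14)
T(X, f) = -8 + 6*f**2 (T(X, f) = -8 + (6*f)*f = -8 + 6*f**2)
b = 1 (b = 1*((-8 + 6*(-1)**2) + 3) = 1*((-8 + 6*1) + 3) = 1*((-8 + 6) + 3) = 1*(-2 + 3) = 1*1 = 1)
h(s) = -6 + s
(b + S(-1))*h(-4) = (1 - 14)*(-6 - 4) = -13*(-10) = 130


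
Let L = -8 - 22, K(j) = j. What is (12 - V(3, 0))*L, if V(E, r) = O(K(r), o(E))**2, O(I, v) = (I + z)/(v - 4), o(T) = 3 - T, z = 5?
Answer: -2505/8 ≈ -313.13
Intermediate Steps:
L = -30
O(I, v) = (5 + I)/(-4 + v) (O(I, v) = (I + 5)/(v - 4) = (5 + I)/(-4 + v))
V(E, r) = (5 + r)**2/(-1 - E)**2 (V(E, r) = ((5 + r)/(-4 + (3 - E)))**2 = ((5 + r)/(-1 - E))**2 = (5 + r)**2/(-1 - E)**2)
(12 - V(3, 0))*L = (12 - (5 + 0)**2/(1 + 3)**2)*(-30) = (12 - 5**2/4**2)*(-30) = (12 - 25/16)*(-30) = (167/16)*(-30) = -2505/8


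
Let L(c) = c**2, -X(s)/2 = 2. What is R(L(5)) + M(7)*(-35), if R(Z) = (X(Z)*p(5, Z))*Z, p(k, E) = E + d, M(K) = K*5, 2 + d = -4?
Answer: -3125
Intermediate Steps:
d = -6 (d = -2 - 4 = -6)
M(K) = 5*K
X(s) = -4 (X(s) = -2*2 = -4)
p(k, E) = -6 + E (p(k, E) = E - 6 = -6 + E)
R(Z) = Z*(24 - 4*Z) (R(Z) = (-4*(-6 + Z))*Z = (24 - 4*Z)*Z = Z*(24 - 4*Z))
R(L(5)) + M(7)*(-35) = 4*5**2*(6 - 1*5**2) + (5*7)*(-35) = 4*25*(6 - 1*25) + 35*(-35) = 4*25*(6 - 25) - 1225 = 4*25*(-19) - 1225 = -1900 - 1225 = -3125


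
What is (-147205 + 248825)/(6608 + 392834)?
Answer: 50810/199721 ≈ 0.25441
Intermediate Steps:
(-147205 + 248825)/(6608 + 392834) = 101620/399442 = 101620*(1/399442) = 50810/199721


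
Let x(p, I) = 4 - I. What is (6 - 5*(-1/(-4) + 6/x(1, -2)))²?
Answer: 1/16 ≈ 0.062500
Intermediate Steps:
(6 - 5*(-1/(-4) + 6/x(1, -2)))² = (6 - 5*(-1/(-4) + 6/(4 - 1*(-2))))² = (6 - 5*(-1*(-¼) + 6/(4 + 2)))² = (6 - 5*(¼ + 6/6))² = (6 - 5*(¼ + 6*(⅙)))² = (6 - 5*(¼ + 1))² = (6 - 5*5/4)² = (6 - 25/4)² = (-¼)² = 1/16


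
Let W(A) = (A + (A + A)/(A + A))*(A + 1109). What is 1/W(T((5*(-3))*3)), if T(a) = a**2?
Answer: 1/6349484 ≈ 1.5749e-7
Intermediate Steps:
W(A) = (1 + A)*(1109 + A) (W(A) = (A + (2*A)/((2*A)))*(1109 + A) = (A + (2*A)*(1/(2*A)))*(1109 + A) = (A + 1)*(1109 + A) = (1 + A)*(1109 + A))
1/W(T((5*(-3))*3)) = 1/(1109 + (((5*(-3))*3)**2)**2 + 1110*((5*(-3))*3)**2) = 1/(1109 + ((-15*3)**2)**2 + 1110*(-15*3)**2) = 1/(1109 + ((-45)**2)**2 + 1110*(-45)**2) = 1/(1109 + 2025**2 + 1110*2025) = 1/(1109 + 4100625 + 2247750) = 1/6349484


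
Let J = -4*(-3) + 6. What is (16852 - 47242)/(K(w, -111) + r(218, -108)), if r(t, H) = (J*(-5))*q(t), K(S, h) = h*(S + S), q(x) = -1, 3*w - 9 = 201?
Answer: 1013/515 ≈ 1.9670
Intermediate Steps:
w = 70 (w = 3 + (⅓)*201 = 3 + 67 = 70)
K(S, h) = 2*S*h (K(S, h) = h*(2*S) = 2*S*h)
J = 18 (J = 12 + 6 = 18)
r(t, H) = 90 (r(t, H) = (18*(-5))*(-1) = -90*(-1) = 90)
(16852 - 47242)/(K(w, -111) + r(218, -108)) = (16852 - 47242)/(2*70*(-111) + 90) = -30390/(-15540 + 90) = -30390/(-15450) = -30390*(-1/15450) = 1013/515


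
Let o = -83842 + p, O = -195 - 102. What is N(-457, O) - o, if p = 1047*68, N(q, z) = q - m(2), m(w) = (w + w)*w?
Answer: 12181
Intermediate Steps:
m(w) = 2*w**2 (m(w) = (2*w)*w = 2*w**2)
O = -297
N(q, z) = -8 + q (N(q, z) = q - 2*2**2 = q - 2*4 = q - 1*8 = q - 8 = -8 + q)
p = 71196
o = -12646 (o = -83842 + 71196 = -12646)
N(-457, O) - o = (-8 - 457) - 1*(-12646) = -465 + 12646 = 12181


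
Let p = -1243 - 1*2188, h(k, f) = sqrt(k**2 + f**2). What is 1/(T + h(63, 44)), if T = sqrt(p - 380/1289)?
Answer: 1289/(1289*sqrt(5905) + I*sqrt(5701168371)) ≈ 0.0082307 - 0.0062741*I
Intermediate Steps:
h(k, f) = sqrt(f**2 + k**2)
p = -3431 (p = -1243 - 2188 = -3431)
T = I*sqrt(5701168371)/1289 (T = sqrt(-3431 - 380/1289) = sqrt(-4422939/1289) = I*sqrt(5701168371)/1289 ≈ 58.577*I)
1/(T + h(63, 44)) = 1/(I*sqrt(5701168371)/1289 + sqrt(44**2 + 63**2)) = 1/(I*sqrt(5701168371)/1289 + sqrt(1936 + 3969)) = 1/(I*sqrt(5701168371)/1289 + sqrt(5905)) = 1/(sqrt(5905) + I*sqrt(5701168371)/1289)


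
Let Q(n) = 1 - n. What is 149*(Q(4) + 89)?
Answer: 12814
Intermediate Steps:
149*(Q(4) + 89) = 149*((1 - 1*4) + 89) = 149*((1 - 4) + 89) = 149*(-3 + 89) = 149*86 = 12814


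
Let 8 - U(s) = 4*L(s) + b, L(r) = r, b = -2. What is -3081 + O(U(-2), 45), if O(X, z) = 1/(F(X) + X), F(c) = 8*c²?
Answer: -8041409/2610 ≈ -3081.0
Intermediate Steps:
U(s) = 10 - 4*s (U(s) = 8 - (4*s - 2) = 8 - (-2 + 4*s) = 8 + (2 - 4*s) = 10 - 4*s)
O(X, z) = 1/(X + 8*X²) (O(X, z) = 1/(8*X² + X) = 1/(X + 8*X²))
-3081 + O(U(-2), 45) = -3081 + 1/((10 - 4*(-2))*(1 + 8*(10 - 4*(-2)))) = -3081 + 1/((10 + 8)*(1 + 8*(10 + 8))) = -3081 + 1/(18*(1 + 8*18)) = -3081 + 1/(18*(1 + 144)) = -3081 + (1/18)/145 = -3081 + (1/18)*(1/145) = -3081 + 1/2610 = -8041409/2610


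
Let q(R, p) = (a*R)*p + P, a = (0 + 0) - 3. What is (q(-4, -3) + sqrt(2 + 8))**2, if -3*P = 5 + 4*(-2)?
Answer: (35 - sqrt(10))**2 ≈ 1013.6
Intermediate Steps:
P = 1 (P = -(5 + 4*(-2))/3 = -(5 - 8)/3 = -1/3*(-3) = 1)
a = -3 (a = 0 - 3 = -3)
q(R, p) = 1 - 3*R*p (q(R, p) = (-3*R)*p + 1 = -3*R*p + 1 = 1 - 3*R*p)
(q(-4, -3) + sqrt(2 + 8))**2 = ((1 - 3*(-4)*(-3)) + sqrt(2 + 8))**2 = ((1 - 36) + sqrt(10))**2 = (-35 + sqrt(10))**2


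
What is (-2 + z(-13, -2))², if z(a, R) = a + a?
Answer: 784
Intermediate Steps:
z(a, R) = 2*a
(-2 + z(-13, -2))² = (-2 + 2*(-13))² = (-2 - 26)² = (-28)² = 784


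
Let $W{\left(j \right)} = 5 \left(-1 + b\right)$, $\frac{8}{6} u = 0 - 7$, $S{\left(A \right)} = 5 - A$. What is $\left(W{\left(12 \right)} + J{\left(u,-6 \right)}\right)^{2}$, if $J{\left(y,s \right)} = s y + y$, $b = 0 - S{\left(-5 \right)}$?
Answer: $\frac{13225}{16} \approx 826.56$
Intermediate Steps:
$u = - \frac{21}{4}$ ($u = \frac{3 \left(0 - 7\right)}{4} = \frac{3}{4} \left(-7\right) = - \frac{21}{4} \approx -5.25$)
$b = -10$ ($b = 0 - \left(5 - -5\right) = 0 - \left(5 + 5\right) = 0 - 10 = -10$)
$J{\left(y,s \right)} = y + s y$
$W{\left(j \right)} = -55$ ($W{\left(j \right)} = 5 \left(-1 - 10\right) = 5 \left(-11\right) = -55$)
$\left(W{\left(12 \right)} + J{\left(u,-6 \right)}\right)^{2} = \left(-55 - \frac{21 \left(1 - 6\right)}{4}\right)^{2} = \left(-55 - - \frac{105}{4}\right)^{2} = \left(-55 + \frac{105}{4}\right)^{2} = \left(- \frac{115}{4}\right)^{2} = \frac{13225}{16}$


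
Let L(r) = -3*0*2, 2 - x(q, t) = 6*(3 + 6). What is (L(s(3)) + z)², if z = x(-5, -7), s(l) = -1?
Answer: 2704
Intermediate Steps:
x(q, t) = -52 (x(q, t) = 2 - 6*(3 + 6) = 2 - 6*9 = 2 - 1*54 = 2 - 54 = -52)
L(r) = 0 (L(r) = 0*2 = 0)
z = -52
(L(s(3)) + z)² = (0 - 52)² = (-52)² = 2704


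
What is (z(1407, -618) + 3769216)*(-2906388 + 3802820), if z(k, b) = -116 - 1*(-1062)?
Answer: 3379693861984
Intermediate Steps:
z(k, b) = 946 (z(k, b) = -116 + 1062 = 946)
(z(1407, -618) + 3769216)*(-2906388 + 3802820) = (946 + 3769216)*(-2906388 + 3802820) = 3770162*896432 = 3379693861984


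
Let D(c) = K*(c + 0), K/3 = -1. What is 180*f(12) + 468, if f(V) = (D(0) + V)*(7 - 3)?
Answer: 9108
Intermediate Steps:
K = -3 (K = 3*(-1) = -3)
D(c) = -3*c (D(c) = -3*(c + 0) = -3*c)
f(V) = 4*V (f(V) = (-3*0 + V)*(7 - 3) = (0 + V)*4 = V*4 = 4*V)
180*f(12) + 468 = 180*(4*12) + 468 = 180*48 + 468 = 8640 + 468 = 9108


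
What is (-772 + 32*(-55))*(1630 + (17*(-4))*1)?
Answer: -3954984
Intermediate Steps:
(-772 + 32*(-55))*(1630 + (17*(-4))*1) = (-772 - 1760)*(1630 - 68*1) = -2532*(1630 - 68) = -2532*1562 = -3954984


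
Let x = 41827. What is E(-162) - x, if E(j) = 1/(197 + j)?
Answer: -1463944/35 ≈ -41827.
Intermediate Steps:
E(-162) - x = 1/(197 - 162) - 1*41827 = 1/35 - 41827 = -1463944/35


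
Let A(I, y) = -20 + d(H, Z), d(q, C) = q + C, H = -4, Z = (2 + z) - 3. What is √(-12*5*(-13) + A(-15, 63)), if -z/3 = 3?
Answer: √746 ≈ 27.313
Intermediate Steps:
z = -9 (z = -3*3 = -9)
Z = -10 (Z = (2 - 9) - 3 = -7 - 3 = -10)
d(q, C) = C + q
A(I, y) = -34 (A(I, y) = -20 + (-10 - 4) = -20 - 14 = -34)
√(-12*5*(-13) + A(-15, 63)) = √(-12*5*(-13) - 34) = √(-60*(-13) - 34) = √(780 - 34) = √746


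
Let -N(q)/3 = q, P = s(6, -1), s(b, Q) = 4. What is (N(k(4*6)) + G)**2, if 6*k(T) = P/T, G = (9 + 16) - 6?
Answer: 51529/144 ≈ 357.84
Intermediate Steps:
G = 19 (G = 25 - 6 = 19)
P = 4
k(T) = 2/(3*T) (k(T) = (4/T)/6 = 2/(3*T))
N(q) = -3*q
(N(k(4*6)) + G)**2 = (-2/(4*6) + 19)**2 = (-2/24 + 19)**2 = (-3*1/36 + 19)**2 = (-1/12 + 19)**2 = (227/12)**2 = 51529/144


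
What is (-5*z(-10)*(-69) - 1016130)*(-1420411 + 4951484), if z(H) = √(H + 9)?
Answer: -3588029207490 + 1218220185*I ≈ -3.588e+12 + 1.2182e+9*I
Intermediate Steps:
z(H) = √(9 + H)
(-5*z(-10)*(-69) - 1016130)*(-1420411 + 4951484) = (-5*√(9 - 10)*(-69) - 1016130)*(-1420411 + 4951484) = (-5*I*(-69) - 1016130)*3531073 = (345*I - 1016130)*3531073 = (-1016130 + 345*I)*3531073 = -3588029207490 + 1218220185*I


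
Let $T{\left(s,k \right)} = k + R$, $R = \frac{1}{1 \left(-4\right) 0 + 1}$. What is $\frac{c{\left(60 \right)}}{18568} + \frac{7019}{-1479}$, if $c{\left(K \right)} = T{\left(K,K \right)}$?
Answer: $- \frac{130238573}{27462072} \approx -4.7425$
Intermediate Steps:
$R = 1$ ($R = \frac{1}{\left(-4\right) 0 + 1} = \frac{1}{0 + 1} = 1^{-1} = 1$)
$T{\left(s,k \right)} = 1 + k$ ($T{\left(s,k \right)} = k + 1 = 1 + k$)
$c{\left(K \right)} = 1 + K$
$\frac{c{\left(60 \right)}}{18568} + \frac{7019}{-1479} = \frac{1 + 60}{18568} + \frac{7019}{-1479} = 61 \cdot \frac{1}{18568} + 7019 \left(- \frac{1}{1479}\right) = \frac{61}{18568} - \frac{7019}{1479} = - \frac{130238573}{27462072}$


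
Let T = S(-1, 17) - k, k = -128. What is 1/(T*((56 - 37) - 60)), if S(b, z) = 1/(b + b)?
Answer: -2/10455 ≈ -0.00019130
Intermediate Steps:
S(b, z) = 1/(2*b)
T = 255/2 (T = (½)/(-1) - 1*(-128) = (½)*(-1) + 128 = -½ + 128 = 255/2 ≈ 127.50)
1/(T*((56 - 37) - 60)) = 1/(255*((56 - 37) - 60)/2) = 1/(255*(19 - 60)/2) = 1/((255/2)*(-41)) = 1/(-10455/2) = -2/10455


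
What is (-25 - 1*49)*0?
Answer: 0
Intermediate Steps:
(-25 - 1*49)*0 = (-25 - 49)*0 = -74*0 = 0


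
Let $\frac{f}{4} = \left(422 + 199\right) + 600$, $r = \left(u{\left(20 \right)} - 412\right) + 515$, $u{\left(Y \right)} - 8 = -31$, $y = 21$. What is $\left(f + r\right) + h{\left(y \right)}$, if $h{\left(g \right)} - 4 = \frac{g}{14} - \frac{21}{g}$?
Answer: $\frac{9937}{2} \approx 4968.5$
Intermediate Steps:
$u{\left(Y \right)} = -23$ ($u{\left(Y \right)} = 8 - 31 = -23$)
$h{\left(g \right)} = 4 - \frac{21}{g} + \frac{g}{14}$ ($h{\left(g \right)} = 4 + \left(\frac{g}{14} - \frac{21}{g}\right) = 4 + \left(- \frac{21}{g} + \frac{g}{14}\right) = 4 - \frac{21}{g} + \frac{g}{14}$)
$r = 80$ ($r = \left(-23 - 412\right) + 515 = -435 + 515 = 80$)
$f = 4884$ ($f = 4 \left(\left(422 + 199\right) + 600\right) = 4 \left(621 + 600\right) = 4 \cdot 1221 = 4884$)
$\left(f + r\right) + h{\left(y \right)} = \left(4884 + 80\right) + \left(4 - \frac{21}{21} + \frac{1}{14} \cdot 21\right) = 4964 + \left(4 - 1 + \frac{3}{2}\right) = 4964 + \frac{9}{2} = \frac{9937}{2}$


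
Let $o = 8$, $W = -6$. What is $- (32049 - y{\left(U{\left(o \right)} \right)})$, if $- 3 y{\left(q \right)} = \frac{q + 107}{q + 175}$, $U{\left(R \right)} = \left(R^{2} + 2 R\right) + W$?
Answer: $- \frac{23940784}{747} \approx -32049.0$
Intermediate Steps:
$U{\left(R \right)} = -6 + R^{2} + 2 R$ ($U{\left(R \right)} = \left(R^{2} + 2 R\right) - 6 = -6 + R^{2} + 2 R$)
$y{\left(q \right)} = - \frac{107 + q}{3 \left(175 + q\right)}$ ($y{\left(q \right)} = - \frac{\left(q + 107\right) \frac{1}{q + 175}}{3} = - \frac{\left(107 + q\right) \frac{1}{175 + q}}{3} = - \frac{\frac{1}{175 + q} \left(107 + q\right)}{3} = - \frac{107 + q}{3 \left(175 + q\right)}$)
$- (32049 - y{\left(U{\left(o \right)} \right)}) = - (32049 - \frac{-107 - \left(-6 + 8^{2} + 2 \cdot 8\right)}{3 \left(175 + \left(-6 + 8^{2} + 2 \cdot 8\right)\right)}) = - (32049 - \frac{-107 - \left(-6 + 64 + 16\right)}{3 \left(175 + \left(-6 + 64 + 16\right)\right)}) = - (32049 - \frac{-107 - 74}{3 \left(175 + 74\right)}) = - (32049 - \frac{-107 - 74}{3 \cdot 249}) = - (32049 - \frac{1}{3} \cdot \frac{1}{249} \left(-181\right)) = - (32049 - - \frac{181}{747}) = - (32049 + \frac{181}{747}) = \left(-1\right) \frac{23940784}{747} = - \frac{23940784}{747}$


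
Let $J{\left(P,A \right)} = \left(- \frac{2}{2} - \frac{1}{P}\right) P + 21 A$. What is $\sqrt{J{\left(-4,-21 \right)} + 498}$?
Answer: $2 \sqrt{15} \approx 7.746$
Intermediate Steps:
$J{\left(P,A \right)} = 21 A + P \left(-1 - \frac{1}{P}\right)$ ($J{\left(P,A \right)} = \left(\left(-2\right) \frac{1}{2} - \frac{1}{P}\right) P + 21 A = \left(-1 - \frac{1}{P}\right) P + 21 A = P \left(-1 - \frac{1}{P}\right) + 21 A = 21 A + P \left(-1 - \frac{1}{P}\right)$)
$\sqrt{J{\left(-4,-21 \right)} + 498} = \sqrt{\left(-1 - -4 + 21 \left(-21\right)\right) + 498} = \sqrt{\left(-1 + 4 - 441\right) + 498} = \sqrt{-438 + 498} = \sqrt{60} = 2 \sqrt{15}$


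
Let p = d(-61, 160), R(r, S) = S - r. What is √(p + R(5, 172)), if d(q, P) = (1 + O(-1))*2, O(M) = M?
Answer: √167 ≈ 12.923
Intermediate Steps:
d(q, P) = 0 (d(q, P) = (1 - 1)*2 = 0*2 = 0)
p = 0
√(p + R(5, 172)) = √(0 + (172 - 1*5)) = √(0 + (172 - 5)) = √(0 + 167) = √167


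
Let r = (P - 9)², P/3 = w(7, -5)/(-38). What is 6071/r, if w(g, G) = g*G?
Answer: 8766524/56169 ≈ 156.07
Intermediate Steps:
w(g, G) = G*g
P = 105/38 (P = 3*(-5*7/(-38)) = 3*(-35*(-1/38)) = 3*(35/38) = 105/38 ≈ 2.7632)
r = 56169/1444 (r = (105/38 - 9)² = (-237/38)² = 56169/1444 ≈ 38.898)
6071/r = 6071/(56169/1444) = 6071*(1444/56169) = 8766524/56169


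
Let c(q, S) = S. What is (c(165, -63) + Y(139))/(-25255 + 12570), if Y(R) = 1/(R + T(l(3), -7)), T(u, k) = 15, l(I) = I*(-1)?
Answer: 9701/1953490 ≈ 0.0049660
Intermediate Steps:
l(I) = -I
Y(R) = 1/(15 + R) (Y(R) = 1/(R + 15) = 1/(15 + R))
(c(165, -63) + Y(139))/(-25255 + 12570) = (-63 + 1/(15 + 139))/(-25255 + 12570) = (-63 + 1/154)/(-12685) = (-63 + 1/154)*(-1/12685) = -9701/154*(-1/12685) = 9701/1953490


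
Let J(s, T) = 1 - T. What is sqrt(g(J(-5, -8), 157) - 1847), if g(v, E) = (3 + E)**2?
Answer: sqrt(23753) ≈ 154.12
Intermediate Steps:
sqrt(g(J(-5, -8), 157) - 1847) = sqrt((3 + 157)**2 - 1847) = sqrt(160**2 - 1847) = sqrt(25600 - 1847) = sqrt(23753)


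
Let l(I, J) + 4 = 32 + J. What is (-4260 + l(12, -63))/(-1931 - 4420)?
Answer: 4295/6351 ≈ 0.67627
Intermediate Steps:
l(I, J) = 28 + J (l(I, J) = -4 + (32 + J) = 28 + J)
(-4260 + l(12, -63))/(-1931 - 4420) = (-4260 + (28 - 63))/(-1931 - 4420) = (-4260 - 35)/(-6351) = -4295*(-1/6351) = 4295/6351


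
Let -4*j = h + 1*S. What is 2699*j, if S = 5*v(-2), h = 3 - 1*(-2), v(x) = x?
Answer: 13495/4 ≈ 3373.8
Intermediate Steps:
h = 5 (h = 3 + 2 = 5)
S = -10 (S = 5*(-2) = -10)
j = 5/4 (j = -(5 + 1*(-10))/4 = -(5 - 10)/4 = -1/4*(-5) = 5/4 ≈ 1.2500)
2699*j = 2699*(5/4) = 13495/4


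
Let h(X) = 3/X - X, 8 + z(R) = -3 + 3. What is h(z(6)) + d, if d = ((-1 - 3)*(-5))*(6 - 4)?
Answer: 381/8 ≈ 47.625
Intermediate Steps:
z(R) = -8 (z(R) = -8 + (-3 + 3) = -8 + 0 = -8)
h(X) = -X + 3/X
d = 40 (d = -4*(-5)*2 = 20*2 = 40)
h(z(6)) + d = (-1*(-8) + 3/(-8)) + 40 = (8 + 3*(-1/8)) + 40 = (8 - 3/8) + 40 = 61/8 + 40 = 381/8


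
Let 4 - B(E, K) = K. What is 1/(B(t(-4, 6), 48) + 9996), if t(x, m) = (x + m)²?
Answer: 1/9952 ≈ 0.00010048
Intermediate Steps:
t(x, m) = (m + x)²
B(E, K) = 4 - K
1/(B(t(-4, 6), 48) + 9996) = 1/((4 - 1*48) + 9996) = 1/((4 - 48) + 9996) = 1/(-44 + 9996) = 1/9952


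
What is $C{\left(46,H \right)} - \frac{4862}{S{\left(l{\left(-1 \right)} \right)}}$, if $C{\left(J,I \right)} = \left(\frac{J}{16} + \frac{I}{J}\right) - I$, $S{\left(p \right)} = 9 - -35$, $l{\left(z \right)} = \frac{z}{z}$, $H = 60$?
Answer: $- \frac{30603}{184} \approx -166.32$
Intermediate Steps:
$l{\left(z \right)} = 1$
$S{\left(p \right)} = 44$ ($S{\left(p \right)} = 9 + 35 = 44$)
$C{\left(J,I \right)} = - I + \frac{J}{16} + \frac{I}{J}$ ($C{\left(J,I \right)} = \left(J \frac{1}{16} + \frac{I}{J}\right) - I = \left(\frac{J}{16} + \frac{I}{J}\right) - I = - I + \frac{J}{16} + \frac{I}{J}$)
$C{\left(46,H \right)} - \frac{4862}{S{\left(l{\left(-1 \right)} \right)}} = \left(\left(-1\right) 60 + \frac{1}{16} \cdot 46 + \frac{60}{46}\right) - \frac{4862}{44} = \left(-60 + \frac{23}{8} + 60 \cdot \frac{1}{46}\right) - 4862 \cdot \frac{1}{44} = \left(-60 + \frac{23}{8} + \frac{30}{23}\right) - \frac{221}{2} = - \frac{10271}{184} - \frac{221}{2} = - \frac{30603}{184}$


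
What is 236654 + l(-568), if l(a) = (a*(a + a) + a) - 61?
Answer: 881273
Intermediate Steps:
l(a) = -61 + a + 2*a² (l(a) = (a*(2*a) + a) - 61 = (2*a² + a) - 61 = (a + 2*a²) - 61 = -61 + a + 2*a²)
236654 + l(-568) = 236654 + (-61 - 568 + 2*(-568)²) = 236654 + (-61 - 568 + 2*322624) = 236654 + (-61 - 568 + 645248) = 236654 + 644619 = 881273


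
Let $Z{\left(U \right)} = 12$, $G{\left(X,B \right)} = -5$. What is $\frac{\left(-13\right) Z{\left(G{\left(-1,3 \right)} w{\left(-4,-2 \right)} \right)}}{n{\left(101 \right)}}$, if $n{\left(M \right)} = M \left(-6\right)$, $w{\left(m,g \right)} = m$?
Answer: $\frac{26}{101} \approx 0.25743$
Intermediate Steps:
$n{\left(M \right)} = - 6 M$
$\frac{\left(-13\right) Z{\left(G{\left(-1,3 \right)} w{\left(-4,-2 \right)} \right)}}{n{\left(101 \right)}} = \frac{\left(-13\right) 12}{\left(-6\right) 101} = - \frac{156}{-606} = \left(-156\right) \left(- \frac{1}{606}\right) = \frac{26}{101}$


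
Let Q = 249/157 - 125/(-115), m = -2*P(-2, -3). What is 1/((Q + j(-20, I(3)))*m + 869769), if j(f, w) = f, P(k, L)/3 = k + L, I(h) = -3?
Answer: 3611/3138858819 ≈ 1.1504e-6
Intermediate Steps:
P(k, L) = 3*L + 3*k (P(k, L) = 3*(k + L) = 3*(L + k) = 3*L + 3*k)
m = 30 (m = -2*(3*(-3) + 3*(-2)) = -2*(-9 - 6) = -2*(-15) = 30)
Q = 9652/3611 (Q = 249*(1/157) - 125*(-1/115) = 249/157 + 25/23 = 9652/3611 ≈ 2.6729)
1/((Q + j(-20, I(3)))*m + 869769) = 1/((9652/3611 - 20)*30 + 869769) = 1/(-62568/3611*30 + 869769) = 1/(-1877040/3611 + 869769) = 1/(3138858819/3611) = 3611/3138858819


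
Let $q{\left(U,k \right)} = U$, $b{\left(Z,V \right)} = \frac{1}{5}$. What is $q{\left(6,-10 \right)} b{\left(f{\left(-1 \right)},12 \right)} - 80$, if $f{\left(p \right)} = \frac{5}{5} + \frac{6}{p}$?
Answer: $- \frac{394}{5} \approx -78.8$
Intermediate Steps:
$f{\left(p \right)} = 1 + \frac{6}{p}$ ($f{\left(p \right)} = 5 \cdot \frac{1}{5} + \frac{6}{p} = 1 + \frac{6}{p}$)
$b{\left(Z,V \right)} = \frac{1}{5}$
$q{\left(6,-10 \right)} b{\left(f{\left(-1 \right)},12 \right)} - 80 = 6 \cdot \frac{1}{5} - 80 = \frac{6}{5} - 80 = - \frac{394}{5}$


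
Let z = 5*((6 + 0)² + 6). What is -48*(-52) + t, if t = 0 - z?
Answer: 2286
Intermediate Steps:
z = 210 (z = 5*(6² + 6) = 5*(36 + 6) = 5*42 = 210)
t = -210 (t = 0 - 1*210 = 0 - 210 = -210)
-48*(-52) + t = -48*(-52) - 210 = 2496 - 210 = 2286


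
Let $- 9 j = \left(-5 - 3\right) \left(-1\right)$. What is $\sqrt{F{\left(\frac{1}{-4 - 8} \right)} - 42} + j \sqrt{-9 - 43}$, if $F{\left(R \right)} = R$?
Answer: $\frac{i \left(- 32 \sqrt{13} + 3 \sqrt{1515}\right)}{18} \approx 0.077298 i$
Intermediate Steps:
$j = - \frac{8}{9}$ ($j = - \frac{\left(-5 - 3\right) \left(-1\right)}{9} = - \frac{\left(-8\right) \left(-1\right)}{9} = \left(- \frac{1}{9}\right) 8 = - \frac{8}{9} \approx -0.88889$)
$\sqrt{F{\left(\frac{1}{-4 - 8} \right)} - 42} + j \sqrt{-9 - 43} = \sqrt{\frac{1}{-4 - 8} - 42} - \frac{8 \sqrt{-9 - 43}}{9} = \sqrt{\frac{1}{-12} - 42} - \frac{8 \sqrt{-52}}{9} = \sqrt{- \frac{1}{12} - 42} - \frac{8 \cdot 2 i \sqrt{13}}{9} = \sqrt{- \frac{505}{12}} - \frac{16 i \sqrt{13}}{9} = \frac{i \sqrt{1515}}{6} - \frac{16 i \sqrt{13}}{9} = - \frac{16 i \sqrt{13}}{9} + \frac{i \sqrt{1515}}{6}$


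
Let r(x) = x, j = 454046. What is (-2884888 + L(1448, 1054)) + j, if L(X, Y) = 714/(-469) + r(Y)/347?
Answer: -56514610434/23249 ≈ -2.4308e+6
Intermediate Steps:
L(X, Y) = -102/67 + Y/347 (L(X, Y) = 714/(-469) + Y/347 = 714*(-1/469) + Y*(1/347) = -102/67 + Y/347)
(-2884888 + L(1448, 1054)) + j = (-2884888 + (-102/67 + (1/347)*1054)) + 454046 = (-2884888 + (-102/67 + 1054/347)) + 454046 = (-2884888 + 35224/23249) + 454046 = -67070725888/23249 + 454046 = -56514610434/23249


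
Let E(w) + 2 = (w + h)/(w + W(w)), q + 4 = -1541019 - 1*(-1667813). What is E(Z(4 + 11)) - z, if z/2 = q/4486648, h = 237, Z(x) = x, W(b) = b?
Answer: 35576209/5608310 ≈ 6.3435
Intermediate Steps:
q = 126790 (q = -4 + (-1541019 - 1*(-1667813)) = -4 + (-1541019 + 1667813) = -4 + 126794 = 126790)
E(w) = -2 + (237 + w)/(2*w) (E(w) = -2 + (w + 237)/(w + w) = -2 + (237 + w)/((2*w)) = -2 + (237 + w)*(1/(2*w)) = -2 + (237 + w)/(2*w))
z = 63395/1121662 (z = 2*(126790/4486648) = 2*(126790*(1/4486648)) = 2*(63395/2243324) = 63395/1121662 ≈ 0.056519)
E(Z(4 + 11)) - z = 3*(79 - (4 + 11))/(2*(4 + 11)) - 1*63395/1121662 = (3/2)*(79 - 1*15)/15 - 63395/1121662 = (3/2)*(1/15)*(79 - 15) - 63395/1121662 = (3/2)*(1/15)*64 - 63395/1121662 = 32/5 - 63395/1121662 = 35576209/5608310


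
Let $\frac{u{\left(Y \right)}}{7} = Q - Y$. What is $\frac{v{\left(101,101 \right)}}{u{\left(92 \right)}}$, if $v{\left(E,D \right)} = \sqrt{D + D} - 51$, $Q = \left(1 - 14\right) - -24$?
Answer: $\frac{17}{189} - \frac{\sqrt{202}}{567} \approx 0.064881$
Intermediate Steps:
$Q = 11$ ($Q = -13 + 24 = 11$)
$u{\left(Y \right)} = 77 - 7 Y$ ($u{\left(Y \right)} = 7 \left(11 - Y\right) = 77 - 7 Y$)
$v{\left(E,D \right)} = -51 + \sqrt{2} \sqrt{D}$ ($v{\left(E,D \right)} = \sqrt{2 D} - 51 = \sqrt{2} \sqrt{D} - 51 = -51 + \sqrt{2} \sqrt{D}$)
$\frac{v{\left(101,101 \right)}}{u{\left(92 \right)}} = \frac{-51 + \sqrt{2} \sqrt{101}}{77 - 644} = \frac{-51 + \sqrt{202}}{77 - 644} = \frac{-51 + \sqrt{202}}{-567} = \left(-51 + \sqrt{202}\right) \left(- \frac{1}{567}\right) = \frac{17}{189} - \frac{\sqrt{202}}{567}$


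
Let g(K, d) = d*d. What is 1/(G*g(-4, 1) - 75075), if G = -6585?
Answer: -1/81660 ≈ -1.2246e-5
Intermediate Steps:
g(K, d) = d**2
1/(G*g(-4, 1) - 75075) = 1/(-6585*1**2 - 75075) = 1/(-6585*1 - 75075) = 1/(-6585 - 75075) = 1/(-81660) = -1/81660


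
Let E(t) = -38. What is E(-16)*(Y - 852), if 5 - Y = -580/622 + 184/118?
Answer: 591017990/18349 ≈ 32210.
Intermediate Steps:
Y = 80243/18349 (Y = 5 - (-580/622 + 184/118) = 5 - (-580*1/622 + 184*(1/118)) = 5 - (-290/311 + 92/59) = 5 - 1*11502/18349 = 5 - 11502/18349 = 80243/18349 ≈ 4.3732)
E(-16)*(Y - 852) = -38*(80243/18349 - 852) = -38*(-15553105/18349) = 591017990/18349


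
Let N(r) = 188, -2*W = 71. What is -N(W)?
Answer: -188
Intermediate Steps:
W = -71/2 (W = -½*71 = -71/2 ≈ -35.500)
-N(W) = -1*188 = -188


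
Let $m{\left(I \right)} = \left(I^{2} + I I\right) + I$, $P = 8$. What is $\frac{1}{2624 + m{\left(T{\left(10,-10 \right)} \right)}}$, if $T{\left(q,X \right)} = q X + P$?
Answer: $\frac{1}{19460} \approx 5.1387 \cdot 10^{-5}$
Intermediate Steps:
$T{\left(q,X \right)} = 8 + X q$ ($T{\left(q,X \right)} = q X + 8 = X q + 8 = 8 + X q$)
$m{\left(I \right)} = I + 2 I^{2}$ ($m{\left(I \right)} = \left(I^{2} + I^{2}\right) + I = 2 I^{2} + I = I + 2 I^{2}$)
$\frac{1}{2624 + m{\left(T{\left(10,-10 \right)} \right)}} = \frac{1}{2624 + \left(8 - 100\right) \left(1 + 2 \left(8 - 100\right)\right)} = \frac{1}{2624 - 92 \left(1 + 2 \left(-92\right)\right)} = \frac{1}{2624 - 92 \left(1 - 184\right)} = \frac{1}{2624 - -16836} = \frac{1}{2624 + 16836} = \frac{1}{19460}$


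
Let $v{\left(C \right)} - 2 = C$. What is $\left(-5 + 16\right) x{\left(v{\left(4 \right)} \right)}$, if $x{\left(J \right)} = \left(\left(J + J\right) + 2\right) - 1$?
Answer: $143$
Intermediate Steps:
$v{\left(C \right)} = 2 + C$
$x{\left(J \right)} = 1 + 2 J$ ($x{\left(J \right)} = \left(2 J + 2\right) - 1 = \left(2 + 2 J\right) - 1 = 1 + 2 J$)
$\left(-5 + 16\right) x{\left(v{\left(4 \right)} \right)} = \left(-5 + 16\right) \left(1 + 2 \left(2 + 4\right)\right) = 11 \left(1 + 2 \cdot 6\right) = 11 \left(1 + 12\right) = 11 \cdot 13 = 143$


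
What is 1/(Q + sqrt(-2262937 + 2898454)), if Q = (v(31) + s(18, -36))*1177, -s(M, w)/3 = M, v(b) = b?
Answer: -27071/732203524 - 3*sqrt(70613)/732203524 ≈ -3.8061e-5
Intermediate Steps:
s(M, w) = -3*M
Q = -27071 (Q = (31 - 3*18)*1177 = (31 - 54)*1177 = -23*1177 = -27071)
1/(Q + sqrt(-2262937 + 2898454)) = 1/(-27071 + sqrt(-2262937 + 2898454)) = 1/(-27071 + sqrt(635517)) = 1/(-27071 + 3*sqrt(70613))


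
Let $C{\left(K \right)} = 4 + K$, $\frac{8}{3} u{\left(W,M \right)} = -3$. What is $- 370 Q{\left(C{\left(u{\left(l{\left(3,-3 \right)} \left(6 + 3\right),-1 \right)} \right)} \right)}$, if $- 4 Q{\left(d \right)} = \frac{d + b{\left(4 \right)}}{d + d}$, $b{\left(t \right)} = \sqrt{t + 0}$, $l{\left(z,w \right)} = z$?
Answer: $\frac{7215}{92} \approx 78.424$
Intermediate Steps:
$b{\left(t \right)} = \sqrt{t}$
$u{\left(W,M \right)} = - \frac{9}{8}$ ($u{\left(W,M \right)} = \frac{3}{8} \left(-3\right) = - \frac{9}{8}$)
$Q{\left(d \right)} = - \frac{2 + d}{8 d}$ ($Q{\left(d \right)} = - \frac{\left(d + \sqrt{4}\right) \frac{1}{d + d}}{4} = - \frac{\left(d + 2\right) \frac{1}{2 d}}{4} = - \frac{\left(2 + d\right) \frac{1}{2 d}}{4} = - \frac{\frac{1}{2} \frac{1}{d} \left(2 + d\right)}{4} = - \frac{2 + d}{8 d}$)
$- 370 Q{\left(C{\left(u{\left(l{\left(3,-3 \right)} \left(6 + 3\right),-1 \right)} \right)} \right)} = - 370 \frac{-2 - \left(4 - \frac{9}{8}\right)}{8 \left(4 - \frac{9}{8}\right)} = - 370 \frac{-2 - \frac{23}{8}}{8 \cdot \frac{23}{8}} = - 370 \cdot \frac{1}{8} \cdot \frac{8}{23} \left(-2 - \frac{23}{8}\right) = - 370 \cdot \frac{1}{8} \cdot \frac{8}{23} \left(- \frac{39}{8}\right) = \left(-370\right) \left(- \frac{39}{184}\right) = \frac{7215}{92}$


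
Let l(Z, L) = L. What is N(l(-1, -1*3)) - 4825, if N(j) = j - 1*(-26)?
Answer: -4802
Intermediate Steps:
N(j) = 26 + j (N(j) = j + 26 = 26 + j)
N(l(-1, -1*3)) - 4825 = (26 - 1*3) - 4825 = (26 - 3) - 4825 = 23 - 4825 = -4802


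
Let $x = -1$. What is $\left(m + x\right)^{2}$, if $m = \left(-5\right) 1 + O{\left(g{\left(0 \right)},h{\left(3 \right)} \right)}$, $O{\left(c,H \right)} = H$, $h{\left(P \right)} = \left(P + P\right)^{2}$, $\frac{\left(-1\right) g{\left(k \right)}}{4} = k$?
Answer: $900$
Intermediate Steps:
$g{\left(k \right)} = - 4 k$
$h{\left(P \right)} = 4 P^{2}$ ($h{\left(P \right)} = \left(2 P\right)^{2} = 4 P^{2}$)
$m = 31$ ($m = \left(-5\right) 1 + 4 \cdot 3^{2} = -5 + 4 \cdot 9 = -5 + 36 = 31$)
$\left(m + x\right)^{2} = \left(31 - 1\right)^{2} = 30^{2} = 900$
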